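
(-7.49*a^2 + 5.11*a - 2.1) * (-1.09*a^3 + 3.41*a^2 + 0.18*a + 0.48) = 8.1641*a^5 - 31.1108*a^4 + 18.3659*a^3 - 9.8364*a^2 + 2.0748*a - 1.008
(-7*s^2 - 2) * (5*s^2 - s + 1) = -35*s^4 + 7*s^3 - 17*s^2 + 2*s - 2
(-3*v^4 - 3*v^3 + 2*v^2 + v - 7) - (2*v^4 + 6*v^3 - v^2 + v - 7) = -5*v^4 - 9*v^3 + 3*v^2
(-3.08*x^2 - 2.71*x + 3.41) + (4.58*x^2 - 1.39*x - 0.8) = 1.5*x^2 - 4.1*x + 2.61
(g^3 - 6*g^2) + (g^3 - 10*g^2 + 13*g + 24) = 2*g^3 - 16*g^2 + 13*g + 24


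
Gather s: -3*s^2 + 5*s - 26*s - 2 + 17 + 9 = -3*s^2 - 21*s + 24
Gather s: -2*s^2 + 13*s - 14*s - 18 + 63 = -2*s^2 - s + 45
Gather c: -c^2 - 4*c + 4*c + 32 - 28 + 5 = 9 - c^2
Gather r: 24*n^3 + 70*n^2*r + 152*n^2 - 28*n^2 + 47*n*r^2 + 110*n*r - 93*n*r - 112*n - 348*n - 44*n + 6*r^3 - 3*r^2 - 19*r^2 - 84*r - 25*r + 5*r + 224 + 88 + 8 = 24*n^3 + 124*n^2 - 504*n + 6*r^3 + r^2*(47*n - 22) + r*(70*n^2 + 17*n - 104) + 320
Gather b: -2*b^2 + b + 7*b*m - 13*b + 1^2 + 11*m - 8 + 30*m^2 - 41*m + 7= -2*b^2 + b*(7*m - 12) + 30*m^2 - 30*m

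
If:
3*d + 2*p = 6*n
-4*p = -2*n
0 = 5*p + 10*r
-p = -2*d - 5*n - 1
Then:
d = -10/47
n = -6/47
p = -3/47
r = 3/94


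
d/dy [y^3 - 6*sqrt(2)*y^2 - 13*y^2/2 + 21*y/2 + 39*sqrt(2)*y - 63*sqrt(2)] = 3*y^2 - 12*sqrt(2)*y - 13*y + 21/2 + 39*sqrt(2)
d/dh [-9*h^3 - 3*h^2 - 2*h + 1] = -27*h^2 - 6*h - 2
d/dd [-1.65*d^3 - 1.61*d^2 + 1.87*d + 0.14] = -4.95*d^2 - 3.22*d + 1.87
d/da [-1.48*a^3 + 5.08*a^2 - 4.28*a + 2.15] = -4.44*a^2 + 10.16*a - 4.28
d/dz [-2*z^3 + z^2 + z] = -6*z^2 + 2*z + 1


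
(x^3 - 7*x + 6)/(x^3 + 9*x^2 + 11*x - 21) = (x - 2)/(x + 7)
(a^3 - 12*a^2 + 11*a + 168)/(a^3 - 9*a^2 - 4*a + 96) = (a - 7)/(a - 4)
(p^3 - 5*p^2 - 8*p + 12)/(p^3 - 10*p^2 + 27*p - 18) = (p + 2)/(p - 3)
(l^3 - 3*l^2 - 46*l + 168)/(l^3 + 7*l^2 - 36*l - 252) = (l - 4)/(l + 6)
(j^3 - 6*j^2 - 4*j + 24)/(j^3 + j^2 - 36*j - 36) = (j^2 - 4)/(j^2 + 7*j + 6)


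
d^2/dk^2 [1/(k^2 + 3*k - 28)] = 2*(-k^2 - 3*k + (2*k + 3)^2 + 28)/(k^2 + 3*k - 28)^3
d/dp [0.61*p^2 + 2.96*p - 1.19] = 1.22*p + 2.96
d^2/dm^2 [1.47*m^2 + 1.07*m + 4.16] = 2.94000000000000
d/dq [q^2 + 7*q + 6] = 2*q + 7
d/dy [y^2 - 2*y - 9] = 2*y - 2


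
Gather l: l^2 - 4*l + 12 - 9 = l^2 - 4*l + 3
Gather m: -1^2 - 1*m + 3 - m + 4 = 6 - 2*m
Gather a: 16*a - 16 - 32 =16*a - 48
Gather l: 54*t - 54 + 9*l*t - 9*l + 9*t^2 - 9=l*(9*t - 9) + 9*t^2 + 54*t - 63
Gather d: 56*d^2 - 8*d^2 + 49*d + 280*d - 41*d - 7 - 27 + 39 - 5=48*d^2 + 288*d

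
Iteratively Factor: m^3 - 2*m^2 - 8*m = (m - 4)*(m^2 + 2*m) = (m - 4)*(m + 2)*(m)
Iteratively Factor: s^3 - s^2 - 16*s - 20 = (s + 2)*(s^2 - 3*s - 10) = (s - 5)*(s + 2)*(s + 2)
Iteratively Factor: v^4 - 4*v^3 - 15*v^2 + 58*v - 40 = (v - 2)*(v^3 - 2*v^2 - 19*v + 20) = (v - 5)*(v - 2)*(v^2 + 3*v - 4) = (v - 5)*(v - 2)*(v - 1)*(v + 4)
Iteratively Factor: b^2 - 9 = (b - 3)*(b + 3)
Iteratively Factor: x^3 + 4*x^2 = (x)*(x^2 + 4*x) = x^2*(x + 4)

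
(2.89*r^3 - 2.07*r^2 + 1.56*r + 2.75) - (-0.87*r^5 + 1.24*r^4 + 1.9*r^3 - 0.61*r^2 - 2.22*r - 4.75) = 0.87*r^5 - 1.24*r^4 + 0.99*r^3 - 1.46*r^2 + 3.78*r + 7.5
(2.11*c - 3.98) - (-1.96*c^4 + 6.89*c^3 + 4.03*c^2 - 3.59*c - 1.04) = 1.96*c^4 - 6.89*c^3 - 4.03*c^2 + 5.7*c - 2.94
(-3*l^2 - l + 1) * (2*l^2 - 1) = -6*l^4 - 2*l^3 + 5*l^2 + l - 1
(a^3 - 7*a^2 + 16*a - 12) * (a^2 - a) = a^5 - 8*a^4 + 23*a^3 - 28*a^2 + 12*a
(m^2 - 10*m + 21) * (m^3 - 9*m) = m^5 - 10*m^4 + 12*m^3 + 90*m^2 - 189*m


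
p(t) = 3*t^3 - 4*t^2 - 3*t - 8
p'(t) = 9*t^2 - 8*t - 3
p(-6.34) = -914.28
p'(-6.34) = 409.48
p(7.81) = 1153.72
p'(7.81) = 483.48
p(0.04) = -8.13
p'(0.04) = -3.31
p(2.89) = 22.33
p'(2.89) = 49.05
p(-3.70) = -203.62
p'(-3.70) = 149.81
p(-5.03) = -475.90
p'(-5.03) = 264.95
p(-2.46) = -69.49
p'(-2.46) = 71.14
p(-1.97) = -40.55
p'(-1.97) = 47.69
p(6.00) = 478.00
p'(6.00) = 273.00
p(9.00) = 1828.00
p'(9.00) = 654.00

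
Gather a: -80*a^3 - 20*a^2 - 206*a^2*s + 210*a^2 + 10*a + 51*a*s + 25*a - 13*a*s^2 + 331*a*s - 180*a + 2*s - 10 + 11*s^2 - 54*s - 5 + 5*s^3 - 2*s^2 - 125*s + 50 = -80*a^3 + a^2*(190 - 206*s) + a*(-13*s^2 + 382*s - 145) + 5*s^3 + 9*s^2 - 177*s + 35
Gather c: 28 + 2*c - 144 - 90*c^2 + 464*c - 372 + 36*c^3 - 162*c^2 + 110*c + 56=36*c^3 - 252*c^2 + 576*c - 432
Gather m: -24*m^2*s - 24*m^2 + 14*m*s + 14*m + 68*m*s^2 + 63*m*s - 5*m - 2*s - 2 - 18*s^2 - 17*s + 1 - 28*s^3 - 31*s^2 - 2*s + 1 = m^2*(-24*s - 24) + m*(68*s^2 + 77*s + 9) - 28*s^3 - 49*s^2 - 21*s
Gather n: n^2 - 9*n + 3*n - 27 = n^2 - 6*n - 27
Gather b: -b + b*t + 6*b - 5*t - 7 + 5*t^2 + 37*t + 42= b*(t + 5) + 5*t^2 + 32*t + 35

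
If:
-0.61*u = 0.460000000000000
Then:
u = -0.75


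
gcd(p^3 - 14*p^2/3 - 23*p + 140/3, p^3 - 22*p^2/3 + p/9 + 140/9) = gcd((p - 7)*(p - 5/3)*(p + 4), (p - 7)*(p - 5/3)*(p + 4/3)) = p^2 - 26*p/3 + 35/3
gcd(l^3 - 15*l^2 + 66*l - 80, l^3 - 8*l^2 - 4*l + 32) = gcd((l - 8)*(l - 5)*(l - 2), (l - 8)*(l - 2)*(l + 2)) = l^2 - 10*l + 16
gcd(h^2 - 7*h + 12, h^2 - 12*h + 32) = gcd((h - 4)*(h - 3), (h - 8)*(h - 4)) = h - 4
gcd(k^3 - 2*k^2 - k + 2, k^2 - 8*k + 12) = k - 2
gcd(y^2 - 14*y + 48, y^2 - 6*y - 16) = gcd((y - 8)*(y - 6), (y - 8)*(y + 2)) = y - 8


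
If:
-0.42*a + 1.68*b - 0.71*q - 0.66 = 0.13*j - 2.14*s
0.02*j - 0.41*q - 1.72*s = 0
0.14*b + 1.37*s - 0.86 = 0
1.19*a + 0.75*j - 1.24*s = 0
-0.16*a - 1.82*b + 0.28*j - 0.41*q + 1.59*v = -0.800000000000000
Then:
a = 1.87967060307006*v + 7.38963859024178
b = 0.251913190071482*v - 1.02037985299561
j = -3.02497237370465*v - 10.5146373247602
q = -0.0395647977039249*v - 3.5837787632184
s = 0.73200962001415 - 0.0257429537299325*v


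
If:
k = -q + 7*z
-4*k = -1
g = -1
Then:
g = -1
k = 1/4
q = 7*z - 1/4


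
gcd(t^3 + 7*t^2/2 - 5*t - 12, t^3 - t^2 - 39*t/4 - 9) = t + 3/2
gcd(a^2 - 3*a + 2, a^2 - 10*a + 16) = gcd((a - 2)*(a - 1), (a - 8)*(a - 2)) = a - 2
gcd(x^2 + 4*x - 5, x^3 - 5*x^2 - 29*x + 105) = x + 5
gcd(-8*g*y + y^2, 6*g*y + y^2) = y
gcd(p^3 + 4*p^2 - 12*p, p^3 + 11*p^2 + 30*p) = p^2 + 6*p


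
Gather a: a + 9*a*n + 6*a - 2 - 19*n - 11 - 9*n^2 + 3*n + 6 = a*(9*n + 7) - 9*n^2 - 16*n - 7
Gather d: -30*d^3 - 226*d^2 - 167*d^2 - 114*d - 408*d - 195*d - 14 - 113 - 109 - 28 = -30*d^3 - 393*d^2 - 717*d - 264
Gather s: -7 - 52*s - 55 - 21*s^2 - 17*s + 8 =-21*s^2 - 69*s - 54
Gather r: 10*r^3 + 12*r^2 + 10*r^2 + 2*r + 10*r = 10*r^3 + 22*r^2 + 12*r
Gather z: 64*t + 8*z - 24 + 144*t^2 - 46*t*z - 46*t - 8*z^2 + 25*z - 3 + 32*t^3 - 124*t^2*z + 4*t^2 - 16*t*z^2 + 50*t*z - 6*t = 32*t^3 + 148*t^2 + 12*t + z^2*(-16*t - 8) + z*(-124*t^2 + 4*t + 33) - 27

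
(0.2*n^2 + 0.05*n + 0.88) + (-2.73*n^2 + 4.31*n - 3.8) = -2.53*n^2 + 4.36*n - 2.92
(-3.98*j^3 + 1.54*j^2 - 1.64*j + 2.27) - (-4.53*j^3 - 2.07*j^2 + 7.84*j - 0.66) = 0.55*j^3 + 3.61*j^2 - 9.48*j + 2.93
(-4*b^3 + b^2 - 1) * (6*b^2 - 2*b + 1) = -24*b^5 + 14*b^4 - 6*b^3 - 5*b^2 + 2*b - 1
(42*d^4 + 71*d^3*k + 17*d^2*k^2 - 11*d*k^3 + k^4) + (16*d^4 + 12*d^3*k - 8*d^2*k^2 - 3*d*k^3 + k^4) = 58*d^4 + 83*d^3*k + 9*d^2*k^2 - 14*d*k^3 + 2*k^4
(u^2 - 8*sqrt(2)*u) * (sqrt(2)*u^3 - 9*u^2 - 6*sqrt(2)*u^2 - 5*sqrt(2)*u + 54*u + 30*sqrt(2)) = sqrt(2)*u^5 - 25*u^4 - 6*sqrt(2)*u^4 + 67*sqrt(2)*u^3 + 150*u^3 - 402*sqrt(2)*u^2 + 80*u^2 - 480*u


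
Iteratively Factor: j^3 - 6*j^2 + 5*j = (j)*(j^2 - 6*j + 5) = j*(j - 1)*(j - 5)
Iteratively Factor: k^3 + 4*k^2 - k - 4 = (k + 4)*(k^2 - 1) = (k - 1)*(k + 4)*(k + 1)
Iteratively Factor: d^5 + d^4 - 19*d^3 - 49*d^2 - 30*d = (d + 3)*(d^4 - 2*d^3 - 13*d^2 - 10*d) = (d + 1)*(d + 3)*(d^3 - 3*d^2 - 10*d) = d*(d + 1)*(d + 3)*(d^2 - 3*d - 10) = d*(d - 5)*(d + 1)*(d + 3)*(d + 2)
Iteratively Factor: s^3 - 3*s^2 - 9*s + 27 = (s - 3)*(s^2 - 9) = (s - 3)*(s + 3)*(s - 3)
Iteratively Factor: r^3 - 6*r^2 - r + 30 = (r - 3)*(r^2 - 3*r - 10) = (r - 3)*(r + 2)*(r - 5)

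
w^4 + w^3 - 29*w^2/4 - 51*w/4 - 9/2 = (w - 3)*(w + 1/2)*(w + 3/2)*(w + 2)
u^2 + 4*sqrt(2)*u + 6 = (u + sqrt(2))*(u + 3*sqrt(2))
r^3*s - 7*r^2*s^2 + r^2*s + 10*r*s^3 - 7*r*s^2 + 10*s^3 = (r - 5*s)*(r - 2*s)*(r*s + s)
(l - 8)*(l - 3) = l^2 - 11*l + 24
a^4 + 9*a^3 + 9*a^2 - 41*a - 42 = (a - 2)*(a + 1)*(a + 3)*(a + 7)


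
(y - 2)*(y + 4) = y^2 + 2*y - 8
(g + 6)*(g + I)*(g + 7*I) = g^3 + 6*g^2 + 8*I*g^2 - 7*g + 48*I*g - 42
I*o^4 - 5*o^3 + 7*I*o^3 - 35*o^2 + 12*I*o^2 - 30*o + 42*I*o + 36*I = (o + 6)*(o - I)*(o + 6*I)*(I*o + I)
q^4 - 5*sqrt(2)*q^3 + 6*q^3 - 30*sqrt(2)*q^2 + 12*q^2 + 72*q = q*(q + 6)*(q - 3*sqrt(2))*(q - 2*sqrt(2))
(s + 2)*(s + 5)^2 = s^3 + 12*s^2 + 45*s + 50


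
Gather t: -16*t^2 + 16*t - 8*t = -16*t^2 + 8*t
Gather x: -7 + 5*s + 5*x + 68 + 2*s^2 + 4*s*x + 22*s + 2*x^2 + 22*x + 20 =2*s^2 + 27*s + 2*x^2 + x*(4*s + 27) + 81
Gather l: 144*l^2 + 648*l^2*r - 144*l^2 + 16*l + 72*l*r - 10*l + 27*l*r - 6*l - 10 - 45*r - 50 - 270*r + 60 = 648*l^2*r + 99*l*r - 315*r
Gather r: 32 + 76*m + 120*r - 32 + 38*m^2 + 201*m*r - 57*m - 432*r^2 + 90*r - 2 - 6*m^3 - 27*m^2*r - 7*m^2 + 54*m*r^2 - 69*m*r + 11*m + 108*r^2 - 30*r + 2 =-6*m^3 + 31*m^2 + 30*m + r^2*(54*m - 324) + r*(-27*m^2 + 132*m + 180)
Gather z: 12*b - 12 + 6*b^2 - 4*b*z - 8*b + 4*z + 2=6*b^2 + 4*b + z*(4 - 4*b) - 10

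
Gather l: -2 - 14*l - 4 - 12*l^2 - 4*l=-12*l^2 - 18*l - 6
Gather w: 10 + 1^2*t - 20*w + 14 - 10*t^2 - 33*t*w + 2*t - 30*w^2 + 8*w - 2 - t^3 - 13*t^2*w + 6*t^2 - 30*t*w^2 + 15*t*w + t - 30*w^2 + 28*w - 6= -t^3 - 4*t^2 + 4*t + w^2*(-30*t - 60) + w*(-13*t^2 - 18*t + 16) + 16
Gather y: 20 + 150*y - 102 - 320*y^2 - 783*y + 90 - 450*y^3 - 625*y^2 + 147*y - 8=-450*y^3 - 945*y^2 - 486*y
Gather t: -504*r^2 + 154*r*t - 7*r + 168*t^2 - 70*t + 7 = -504*r^2 - 7*r + 168*t^2 + t*(154*r - 70) + 7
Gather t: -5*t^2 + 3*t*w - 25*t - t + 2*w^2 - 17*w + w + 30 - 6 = -5*t^2 + t*(3*w - 26) + 2*w^2 - 16*w + 24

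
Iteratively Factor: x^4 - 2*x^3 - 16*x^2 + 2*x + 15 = (x - 5)*(x^3 + 3*x^2 - x - 3) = (x - 5)*(x + 3)*(x^2 - 1) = (x - 5)*(x - 1)*(x + 3)*(x + 1)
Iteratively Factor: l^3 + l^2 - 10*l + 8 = (l - 2)*(l^2 + 3*l - 4) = (l - 2)*(l + 4)*(l - 1)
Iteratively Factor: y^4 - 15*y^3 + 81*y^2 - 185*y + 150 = (y - 2)*(y^3 - 13*y^2 + 55*y - 75) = (y - 5)*(y - 2)*(y^2 - 8*y + 15) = (y - 5)*(y - 3)*(y - 2)*(y - 5)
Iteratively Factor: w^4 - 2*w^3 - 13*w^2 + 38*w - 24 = (w - 1)*(w^3 - w^2 - 14*w + 24) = (w - 3)*(w - 1)*(w^2 + 2*w - 8) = (w - 3)*(w - 1)*(w + 4)*(w - 2)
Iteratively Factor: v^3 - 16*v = (v - 4)*(v^2 + 4*v) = v*(v - 4)*(v + 4)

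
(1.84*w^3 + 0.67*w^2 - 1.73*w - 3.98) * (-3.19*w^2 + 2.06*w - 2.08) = -5.8696*w^5 + 1.6531*w^4 + 3.0717*w^3 + 7.7388*w^2 - 4.6004*w + 8.2784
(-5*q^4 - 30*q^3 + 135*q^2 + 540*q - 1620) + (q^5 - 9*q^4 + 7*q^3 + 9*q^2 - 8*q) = q^5 - 14*q^4 - 23*q^3 + 144*q^2 + 532*q - 1620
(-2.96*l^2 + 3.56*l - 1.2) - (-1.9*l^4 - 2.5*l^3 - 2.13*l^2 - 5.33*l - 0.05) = 1.9*l^4 + 2.5*l^3 - 0.83*l^2 + 8.89*l - 1.15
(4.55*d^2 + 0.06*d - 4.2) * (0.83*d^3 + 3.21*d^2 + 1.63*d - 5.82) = 3.7765*d^5 + 14.6553*d^4 + 4.1231*d^3 - 39.8652*d^2 - 7.1952*d + 24.444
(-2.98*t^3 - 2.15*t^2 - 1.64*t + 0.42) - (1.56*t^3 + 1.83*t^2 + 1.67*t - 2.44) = -4.54*t^3 - 3.98*t^2 - 3.31*t + 2.86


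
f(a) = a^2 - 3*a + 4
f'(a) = 2*a - 3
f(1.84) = 1.87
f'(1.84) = 0.68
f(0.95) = 2.05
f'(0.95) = -1.10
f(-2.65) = 18.97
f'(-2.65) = -8.30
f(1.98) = 1.98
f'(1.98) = 0.96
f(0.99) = 2.01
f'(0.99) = -1.02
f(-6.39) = 64.00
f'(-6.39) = -15.78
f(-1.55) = 11.05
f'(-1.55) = -6.10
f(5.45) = 17.35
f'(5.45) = 7.90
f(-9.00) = 112.00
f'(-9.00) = -21.00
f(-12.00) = 184.00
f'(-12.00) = -27.00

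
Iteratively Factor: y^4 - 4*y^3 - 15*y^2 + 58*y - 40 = (y - 2)*(y^3 - 2*y^2 - 19*y + 20) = (y - 5)*(y - 2)*(y^2 + 3*y - 4) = (y - 5)*(y - 2)*(y + 4)*(y - 1)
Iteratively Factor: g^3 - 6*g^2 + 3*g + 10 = (g + 1)*(g^2 - 7*g + 10) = (g - 2)*(g + 1)*(g - 5)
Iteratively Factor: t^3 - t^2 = (t - 1)*(t^2) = t*(t - 1)*(t)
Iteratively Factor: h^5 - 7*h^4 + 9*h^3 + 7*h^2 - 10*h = (h - 5)*(h^4 - 2*h^3 - h^2 + 2*h) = (h - 5)*(h - 1)*(h^3 - h^2 - 2*h) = h*(h - 5)*(h - 1)*(h^2 - h - 2) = h*(h - 5)*(h - 1)*(h + 1)*(h - 2)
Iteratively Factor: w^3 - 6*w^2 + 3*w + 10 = (w - 5)*(w^2 - w - 2) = (w - 5)*(w + 1)*(w - 2)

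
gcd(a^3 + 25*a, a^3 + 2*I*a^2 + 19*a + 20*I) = a + 5*I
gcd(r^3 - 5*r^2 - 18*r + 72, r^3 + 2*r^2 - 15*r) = r - 3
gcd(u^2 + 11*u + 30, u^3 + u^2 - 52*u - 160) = u + 5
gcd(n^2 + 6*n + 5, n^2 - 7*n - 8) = n + 1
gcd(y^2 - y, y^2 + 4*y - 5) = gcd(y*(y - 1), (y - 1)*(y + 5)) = y - 1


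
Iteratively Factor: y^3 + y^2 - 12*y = (y + 4)*(y^2 - 3*y) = (y - 3)*(y + 4)*(y)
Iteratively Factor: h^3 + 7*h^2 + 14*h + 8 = (h + 2)*(h^2 + 5*h + 4) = (h + 1)*(h + 2)*(h + 4)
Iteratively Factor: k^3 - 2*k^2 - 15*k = (k - 5)*(k^2 + 3*k) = k*(k - 5)*(k + 3)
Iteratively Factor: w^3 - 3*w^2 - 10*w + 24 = (w - 2)*(w^2 - w - 12) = (w - 2)*(w + 3)*(w - 4)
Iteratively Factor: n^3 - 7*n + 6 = (n - 1)*(n^2 + n - 6) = (n - 2)*(n - 1)*(n + 3)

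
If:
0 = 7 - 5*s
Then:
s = 7/5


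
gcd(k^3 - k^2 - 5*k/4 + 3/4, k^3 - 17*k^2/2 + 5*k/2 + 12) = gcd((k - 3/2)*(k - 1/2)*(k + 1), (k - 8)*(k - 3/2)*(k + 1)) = k^2 - k/2 - 3/2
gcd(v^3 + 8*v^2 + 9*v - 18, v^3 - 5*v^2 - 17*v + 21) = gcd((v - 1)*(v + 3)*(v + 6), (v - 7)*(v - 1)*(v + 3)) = v^2 + 2*v - 3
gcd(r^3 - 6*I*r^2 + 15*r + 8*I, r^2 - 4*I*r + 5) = r + I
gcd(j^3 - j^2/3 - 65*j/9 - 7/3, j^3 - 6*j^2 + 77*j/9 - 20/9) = 1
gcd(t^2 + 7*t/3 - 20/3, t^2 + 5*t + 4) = t + 4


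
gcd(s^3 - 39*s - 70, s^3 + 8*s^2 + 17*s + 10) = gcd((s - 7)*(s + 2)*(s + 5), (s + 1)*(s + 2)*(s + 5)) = s^2 + 7*s + 10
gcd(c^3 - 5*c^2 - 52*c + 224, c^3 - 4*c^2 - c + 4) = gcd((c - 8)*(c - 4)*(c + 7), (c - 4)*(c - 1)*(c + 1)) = c - 4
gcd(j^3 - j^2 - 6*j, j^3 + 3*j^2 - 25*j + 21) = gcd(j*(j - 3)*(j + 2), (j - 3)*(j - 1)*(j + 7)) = j - 3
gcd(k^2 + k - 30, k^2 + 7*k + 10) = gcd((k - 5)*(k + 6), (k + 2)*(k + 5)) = 1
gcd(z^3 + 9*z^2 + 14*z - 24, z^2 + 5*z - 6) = z^2 + 5*z - 6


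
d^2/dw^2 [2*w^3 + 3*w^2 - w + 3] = 12*w + 6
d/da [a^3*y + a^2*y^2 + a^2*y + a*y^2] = y*(3*a^2 + 2*a*y + 2*a + y)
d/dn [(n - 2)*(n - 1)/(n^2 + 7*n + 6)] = 2*(5*n^2 + 4*n - 16)/(n^4 + 14*n^3 + 61*n^2 + 84*n + 36)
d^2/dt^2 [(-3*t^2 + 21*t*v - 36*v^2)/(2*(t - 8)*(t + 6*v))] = 3*(-(t - 8)^2*(t + 6*v)^2 + (t - 8)^2*(t + 6*v)*(2*t - 7*v) + (t - 8)^2*(-t^2 + 7*t*v - 12*v^2) + (t - 8)*(t + 6*v)^2*(2*t - 7*v) + (t - 8)*(t + 6*v)*(-t^2 + 7*t*v - 12*v^2) + (t + 6*v)^2*(-t^2 + 7*t*v - 12*v^2))/((t - 8)^3*(t + 6*v)^3)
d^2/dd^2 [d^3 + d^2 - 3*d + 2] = 6*d + 2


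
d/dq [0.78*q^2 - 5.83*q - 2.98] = 1.56*q - 5.83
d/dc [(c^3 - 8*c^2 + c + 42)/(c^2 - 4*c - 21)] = (c^2 + 6*c + 3)/(c^2 + 6*c + 9)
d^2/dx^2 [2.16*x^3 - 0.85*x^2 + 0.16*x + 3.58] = 12.96*x - 1.7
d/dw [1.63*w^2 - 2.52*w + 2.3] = 3.26*w - 2.52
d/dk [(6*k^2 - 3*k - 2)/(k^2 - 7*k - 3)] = (-39*k^2 - 32*k - 5)/(k^4 - 14*k^3 + 43*k^2 + 42*k + 9)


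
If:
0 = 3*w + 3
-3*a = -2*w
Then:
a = -2/3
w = -1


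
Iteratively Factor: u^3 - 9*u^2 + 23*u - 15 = (u - 3)*(u^2 - 6*u + 5) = (u - 5)*(u - 3)*(u - 1)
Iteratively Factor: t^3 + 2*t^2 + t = (t + 1)*(t^2 + t) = t*(t + 1)*(t + 1)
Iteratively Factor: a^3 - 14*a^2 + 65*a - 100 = (a - 5)*(a^2 - 9*a + 20) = (a - 5)*(a - 4)*(a - 5)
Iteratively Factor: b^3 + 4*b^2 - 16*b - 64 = (b - 4)*(b^2 + 8*b + 16) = (b - 4)*(b + 4)*(b + 4)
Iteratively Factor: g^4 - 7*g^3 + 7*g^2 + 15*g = (g)*(g^3 - 7*g^2 + 7*g + 15) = g*(g - 5)*(g^2 - 2*g - 3) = g*(g - 5)*(g - 3)*(g + 1)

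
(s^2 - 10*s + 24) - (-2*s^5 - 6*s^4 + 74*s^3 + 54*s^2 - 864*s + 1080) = 2*s^5 + 6*s^4 - 74*s^3 - 53*s^2 + 854*s - 1056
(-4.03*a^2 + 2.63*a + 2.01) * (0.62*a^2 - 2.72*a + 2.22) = -2.4986*a^4 + 12.5922*a^3 - 14.854*a^2 + 0.3714*a + 4.4622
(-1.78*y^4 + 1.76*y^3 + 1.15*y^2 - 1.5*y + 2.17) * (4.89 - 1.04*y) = 1.8512*y^5 - 10.5346*y^4 + 7.4104*y^3 + 7.1835*y^2 - 9.5918*y + 10.6113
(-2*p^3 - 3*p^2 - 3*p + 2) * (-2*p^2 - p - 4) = 4*p^5 + 8*p^4 + 17*p^3 + 11*p^2 + 10*p - 8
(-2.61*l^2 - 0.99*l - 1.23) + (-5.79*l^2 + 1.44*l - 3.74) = -8.4*l^2 + 0.45*l - 4.97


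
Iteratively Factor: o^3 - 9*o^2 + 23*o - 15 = (o - 5)*(o^2 - 4*o + 3) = (o - 5)*(o - 3)*(o - 1)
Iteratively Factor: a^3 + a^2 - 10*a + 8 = (a - 1)*(a^2 + 2*a - 8) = (a - 1)*(a + 4)*(a - 2)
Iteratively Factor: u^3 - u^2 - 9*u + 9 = (u - 1)*(u^2 - 9) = (u - 1)*(u + 3)*(u - 3)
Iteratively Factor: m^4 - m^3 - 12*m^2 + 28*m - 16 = (m + 4)*(m^3 - 5*m^2 + 8*m - 4) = (m - 2)*(m + 4)*(m^2 - 3*m + 2) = (m - 2)^2*(m + 4)*(m - 1)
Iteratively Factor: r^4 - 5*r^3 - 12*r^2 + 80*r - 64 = (r - 4)*(r^3 - r^2 - 16*r + 16) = (r - 4)*(r - 1)*(r^2 - 16) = (r - 4)^2*(r - 1)*(r + 4)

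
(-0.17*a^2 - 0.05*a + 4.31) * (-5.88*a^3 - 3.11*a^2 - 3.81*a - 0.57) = 0.9996*a^5 + 0.8227*a^4 - 24.5396*a^3 - 13.1167*a^2 - 16.3926*a - 2.4567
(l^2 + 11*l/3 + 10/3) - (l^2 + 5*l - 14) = 52/3 - 4*l/3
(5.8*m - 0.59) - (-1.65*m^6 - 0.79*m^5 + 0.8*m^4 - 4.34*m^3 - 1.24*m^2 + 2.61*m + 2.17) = 1.65*m^6 + 0.79*m^5 - 0.8*m^4 + 4.34*m^3 + 1.24*m^2 + 3.19*m - 2.76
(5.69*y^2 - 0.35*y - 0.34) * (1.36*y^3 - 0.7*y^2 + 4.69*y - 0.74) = 7.7384*y^5 - 4.459*y^4 + 26.4687*y^3 - 5.6141*y^2 - 1.3356*y + 0.2516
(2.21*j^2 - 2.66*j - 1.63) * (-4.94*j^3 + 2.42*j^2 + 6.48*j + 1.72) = -10.9174*j^5 + 18.4886*j^4 + 15.9358*j^3 - 17.3802*j^2 - 15.1376*j - 2.8036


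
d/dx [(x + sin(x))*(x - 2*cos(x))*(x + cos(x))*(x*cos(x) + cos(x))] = -(x + 1)*(x + sin(x))*(x - 2*cos(x))*(sin(x) - 1)*cos(x) + (x + 1)*(x + sin(x))*(x + cos(x))*(2*sin(x) + 1)*cos(x) + (x + 1)*(x - 2*cos(x))*(x + cos(x))*(cos(x) + 1)*cos(x) - (x + sin(x))*(x - 2*cos(x))*(x + cos(x))*(x*sin(x) - sqrt(2)*cos(x + pi/4))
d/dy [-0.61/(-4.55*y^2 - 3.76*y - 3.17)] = (-5.551*y - 2.2936)/(4.55*y^2 + 3.76*y + 3.17)^2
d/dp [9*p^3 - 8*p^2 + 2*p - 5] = 27*p^2 - 16*p + 2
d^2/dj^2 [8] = 0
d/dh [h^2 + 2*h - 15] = 2*h + 2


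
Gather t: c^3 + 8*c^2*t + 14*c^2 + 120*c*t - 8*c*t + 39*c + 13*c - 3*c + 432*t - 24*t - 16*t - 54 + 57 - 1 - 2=c^3 + 14*c^2 + 49*c + t*(8*c^2 + 112*c + 392)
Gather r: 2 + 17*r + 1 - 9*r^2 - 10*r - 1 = -9*r^2 + 7*r + 2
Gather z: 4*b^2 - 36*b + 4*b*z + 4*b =4*b^2 + 4*b*z - 32*b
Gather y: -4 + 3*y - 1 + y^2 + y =y^2 + 4*y - 5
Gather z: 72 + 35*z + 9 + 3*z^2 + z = 3*z^2 + 36*z + 81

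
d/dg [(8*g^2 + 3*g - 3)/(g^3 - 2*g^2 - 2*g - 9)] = (-8*g^4 - 6*g^3 - g^2 - 156*g - 33)/(g^6 - 4*g^5 - 10*g^3 + 40*g^2 + 36*g + 81)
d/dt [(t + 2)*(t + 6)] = 2*t + 8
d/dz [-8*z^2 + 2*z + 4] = 2 - 16*z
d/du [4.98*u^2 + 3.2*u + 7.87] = 9.96*u + 3.2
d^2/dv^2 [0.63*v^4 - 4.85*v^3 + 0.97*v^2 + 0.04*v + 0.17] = 7.56*v^2 - 29.1*v + 1.94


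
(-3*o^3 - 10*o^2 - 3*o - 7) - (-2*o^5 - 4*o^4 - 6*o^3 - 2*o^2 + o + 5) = 2*o^5 + 4*o^4 + 3*o^3 - 8*o^2 - 4*o - 12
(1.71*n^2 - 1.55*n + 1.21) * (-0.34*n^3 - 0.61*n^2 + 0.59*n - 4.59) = -0.5814*n^5 - 0.5161*n^4 + 1.543*n^3 - 9.5015*n^2 + 7.8284*n - 5.5539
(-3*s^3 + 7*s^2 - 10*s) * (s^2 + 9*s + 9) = -3*s^5 - 20*s^4 + 26*s^3 - 27*s^2 - 90*s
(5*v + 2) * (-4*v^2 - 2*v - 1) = -20*v^3 - 18*v^2 - 9*v - 2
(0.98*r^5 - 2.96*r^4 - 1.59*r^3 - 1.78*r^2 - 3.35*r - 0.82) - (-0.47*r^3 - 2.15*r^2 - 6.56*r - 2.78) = 0.98*r^5 - 2.96*r^4 - 1.12*r^3 + 0.37*r^2 + 3.21*r + 1.96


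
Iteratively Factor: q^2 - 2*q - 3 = (q - 3)*(q + 1)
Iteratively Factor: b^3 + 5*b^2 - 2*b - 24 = (b + 3)*(b^2 + 2*b - 8) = (b - 2)*(b + 3)*(b + 4)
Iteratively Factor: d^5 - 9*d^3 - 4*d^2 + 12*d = (d + 2)*(d^4 - 2*d^3 - 5*d^2 + 6*d) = (d - 1)*(d + 2)*(d^3 - d^2 - 6*d) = (d - 3)*(d - 1)*(d + 2)*(d^2 + 2*d) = (d - 3)*(d - 1)*(d + 2)^2*(d)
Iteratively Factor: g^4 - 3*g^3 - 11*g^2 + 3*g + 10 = (g - 5)*(g^3 + 2*g^2 - g - 2) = (g - 5)*(g - 1)*(g^2 + 3*g + 2) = (g - 5)*(g - 1)*(g + 1)*(g + 2)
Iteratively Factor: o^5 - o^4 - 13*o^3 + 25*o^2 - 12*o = (o - 1)*(o^4 - 13*o^2 + 12*o) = o*(o - 1)*(o^3 - 13*o + 12) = o*(o - 1)*(o + 4)*(o^2 - 4*o + 3) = o*(o - 1)^2*(o + 4)*(o - 3)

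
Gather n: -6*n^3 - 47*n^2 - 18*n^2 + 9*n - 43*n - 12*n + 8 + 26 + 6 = -6*n^3 - 65*n^2 - 46*n + 40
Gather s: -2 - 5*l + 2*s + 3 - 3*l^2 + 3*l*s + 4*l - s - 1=-3*l^2 - l + s*(3*l + 1)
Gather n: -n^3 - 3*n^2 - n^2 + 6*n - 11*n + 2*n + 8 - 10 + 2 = -n^3 - 4*n^2 - 3*n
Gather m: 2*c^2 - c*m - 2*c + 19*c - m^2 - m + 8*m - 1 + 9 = 2*c^2 + 17*c - m^2 + m*(7 - c) + 8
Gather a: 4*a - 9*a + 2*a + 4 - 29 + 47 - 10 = 12 - 3*a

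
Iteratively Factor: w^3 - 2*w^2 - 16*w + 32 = (w + 4)*(w^2 - 6*w + 8) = (w - 2)*(w + 4)*(w - 4)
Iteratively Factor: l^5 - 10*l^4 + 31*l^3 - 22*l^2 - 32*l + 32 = (l - 2)*(l^4 - 8*l^3 + 15*l^2 + 8*l - 16) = (l - 4)*(l - 2)*(l^3 - 4*l^2 - l + 4) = (l - 4)*(l - 2)*(l + 1)*(l^2 - 5*l + 4) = (l - 4)*(l - 2)*(l - 1)*(l + 1)*(l - 4)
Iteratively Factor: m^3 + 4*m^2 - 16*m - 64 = (m + 4)*(m^2 - 16) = (m - 4)*(m + 4)*(m + 4)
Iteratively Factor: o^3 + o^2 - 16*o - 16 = (o + 4)*(o^2 - 3*o - 4) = (o - 4)*(o + 4)*(o + 1)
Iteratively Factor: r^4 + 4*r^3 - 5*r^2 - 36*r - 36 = (r - 3)*(r^3 + 7*r^2 + 16*r + 12) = (r - 3)*(r + 2)*(r^2 + 5*r + 6) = (r - 3)*(r + 2)^2*(r + 3)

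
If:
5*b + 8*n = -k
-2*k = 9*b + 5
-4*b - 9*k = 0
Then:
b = -45/73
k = 20/73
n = 205/584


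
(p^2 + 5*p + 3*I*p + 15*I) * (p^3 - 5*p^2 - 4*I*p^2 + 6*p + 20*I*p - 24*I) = p^5 - I*p^4 - 7*p^3 + 30*p^2 + 19*I*p^2 - 228*p - 30*I*p + 360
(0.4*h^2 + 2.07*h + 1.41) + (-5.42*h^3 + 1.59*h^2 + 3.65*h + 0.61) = -5.42*h^3 + 1.99*h^2 + 5.72*h + 2.02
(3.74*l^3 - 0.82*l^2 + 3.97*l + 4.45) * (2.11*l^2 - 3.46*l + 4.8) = 7.8914*l^5 - 14.6706*l^4 + 29.1659*l^3 - 8.2827*l^2 + 3.659*l + 21.36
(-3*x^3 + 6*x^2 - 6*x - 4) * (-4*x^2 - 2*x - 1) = 12*x^5 - 18*x^4 + 15*x^3 + 22*x^2 + 14*x + 4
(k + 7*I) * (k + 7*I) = k^2 + 14*I*k - 49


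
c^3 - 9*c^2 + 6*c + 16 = (c - 8)*(c - 2)*(c + 1)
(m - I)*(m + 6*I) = m^2 + 5*I*m + 6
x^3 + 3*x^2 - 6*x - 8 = (x - 2)*(x + 1)*(x + 4)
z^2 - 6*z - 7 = (z - 7)*(z + 1)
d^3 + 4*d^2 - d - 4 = (d - 1)*(d + 1)*(d + 4)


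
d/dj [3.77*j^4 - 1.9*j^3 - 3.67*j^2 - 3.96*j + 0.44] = 15.08*j^3 - 5.7*j^2 - 7.34*j - 3.96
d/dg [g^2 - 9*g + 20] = 2*g - 9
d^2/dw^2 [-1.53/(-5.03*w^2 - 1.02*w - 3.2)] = (-77.420754*w^2 - 15.699636*w + 1.53*(10.06*w + 1.02)*(20.12*w + 2.04) - 49.25376)/(5.03*w^2 + 1.02*w + 3.2)^3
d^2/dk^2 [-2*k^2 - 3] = -4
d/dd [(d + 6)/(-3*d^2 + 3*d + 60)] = (-d^2 + d + (d + 6)*(2*d - 1) + 20)/(3*(-d^2 + d + 20)^2)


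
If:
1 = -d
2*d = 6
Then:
No Solution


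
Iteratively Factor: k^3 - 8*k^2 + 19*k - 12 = (k - 4)*(k^2 - 4*k + 3) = (k - 4)*(k - 1)*(k - 3)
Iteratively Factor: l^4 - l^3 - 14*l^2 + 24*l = (l - 3)*(l^3 + 2*l^2 - 8*l) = (l - 3)*(l - 2)*(l^2 + 4*l) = (l - 3)*(l - 2)*(l + 4)*(l)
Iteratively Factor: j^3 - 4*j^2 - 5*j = (j + 1)*(j^2 - 5*j) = j*(j + 1)*(j - 5)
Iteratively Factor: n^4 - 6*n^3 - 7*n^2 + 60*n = (n - 5)*(n^3 - n^2 - 12*n) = (n - 5)*(n + 3)*(n^2 - 4*n) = n*(n - 5)*(n + 3)*(n - 4)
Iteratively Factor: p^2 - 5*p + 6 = (p - 3)*(p - 2)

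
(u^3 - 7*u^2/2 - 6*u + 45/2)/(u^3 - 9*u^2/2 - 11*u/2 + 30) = (u - 3)/(u - 4)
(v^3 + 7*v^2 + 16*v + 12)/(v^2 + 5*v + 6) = v + 2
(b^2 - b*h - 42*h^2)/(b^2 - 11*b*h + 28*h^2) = (b + 6*h)/(b - 4*h)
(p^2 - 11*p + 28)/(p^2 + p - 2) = (p^2 - 11*p + 28)/(p^2 + p - 2)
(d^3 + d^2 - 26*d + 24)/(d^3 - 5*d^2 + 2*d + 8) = (d^2 + 5*d - 6)/(d^2 - d - 2)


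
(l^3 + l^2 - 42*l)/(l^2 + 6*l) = (l^2 + l - 42)/(l + 6)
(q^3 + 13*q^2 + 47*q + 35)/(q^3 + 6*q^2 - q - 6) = (q^2 + 12*q + 35)/(q^2 + 5*q - 6)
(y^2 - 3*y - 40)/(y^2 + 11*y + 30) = (y - 8)/(y + 6)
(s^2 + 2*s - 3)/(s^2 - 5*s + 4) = (s + 3)/(s - 4)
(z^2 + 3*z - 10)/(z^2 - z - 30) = (z - 2)/(z - 6)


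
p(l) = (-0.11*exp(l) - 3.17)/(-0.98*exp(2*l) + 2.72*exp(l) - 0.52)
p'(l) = (-0.11*exp(l) - 3.17)*(1.96*exp(2*l) - 2.72*exp(l))/(-0.98*exp(2*l) + 2.72*exp(l) - 0.52)^2 - 0.11*exp(l)/(-0.98*exp(2*l) + 2.72*exp(l) - 0.52)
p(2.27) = 0.06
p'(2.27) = -0.14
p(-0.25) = -3.24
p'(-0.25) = 2.92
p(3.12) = 0.01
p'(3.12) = -0.02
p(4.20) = 0.00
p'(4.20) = -0.00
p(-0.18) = -3.05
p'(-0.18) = 2.50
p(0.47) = -2.53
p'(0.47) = -1.40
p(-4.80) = 6.37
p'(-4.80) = 0.29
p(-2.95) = 8.35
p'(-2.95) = 3.02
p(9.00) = 0.00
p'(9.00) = 0.00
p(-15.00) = 6.10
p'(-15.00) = 0.00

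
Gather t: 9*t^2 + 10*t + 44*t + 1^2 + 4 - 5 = 9*t^2 + 54*t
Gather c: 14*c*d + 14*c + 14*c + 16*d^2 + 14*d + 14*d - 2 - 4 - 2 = c*(14*d + 28) + 16*d^2 + 28*d - 8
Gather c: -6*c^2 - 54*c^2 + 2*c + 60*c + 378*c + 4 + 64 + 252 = -60*c^2 + 440*c + 320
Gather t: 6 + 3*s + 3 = 3*s + 9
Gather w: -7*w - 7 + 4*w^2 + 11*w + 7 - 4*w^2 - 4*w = 0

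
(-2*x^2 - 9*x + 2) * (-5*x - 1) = 10*x^3 + 47*x^2 - x - 2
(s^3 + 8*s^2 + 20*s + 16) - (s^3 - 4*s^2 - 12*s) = 12*s^2 + 32*s + 16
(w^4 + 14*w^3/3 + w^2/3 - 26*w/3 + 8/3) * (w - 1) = w^5 + 11*w^4/3 - 13*w^3/3 - 9*w^2 + 34*w/3 - 8/3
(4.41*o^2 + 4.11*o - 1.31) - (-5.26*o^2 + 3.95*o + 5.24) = 9.67*o^2 + 0.16*o - 6.55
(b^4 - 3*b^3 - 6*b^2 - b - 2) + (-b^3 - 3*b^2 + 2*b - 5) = b^4 - 4*b^3 - 9*b^2 + b - 7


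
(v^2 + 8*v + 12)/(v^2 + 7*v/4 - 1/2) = 4*(v + 6)/(4*v - 1)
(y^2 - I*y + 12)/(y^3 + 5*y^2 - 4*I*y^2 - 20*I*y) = (y + 3*I)/(y*(y + 5))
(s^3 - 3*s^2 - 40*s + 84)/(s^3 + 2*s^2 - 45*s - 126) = (s - 2)/(s + 3)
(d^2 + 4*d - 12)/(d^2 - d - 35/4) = 4*(-d^2 - 4*d + 12)/(-4*d^2 + 4*d + 35)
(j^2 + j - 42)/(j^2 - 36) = (j + 7)/(j + 6)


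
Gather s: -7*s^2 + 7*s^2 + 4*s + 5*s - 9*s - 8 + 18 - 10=0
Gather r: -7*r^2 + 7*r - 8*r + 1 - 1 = -7*r^2 - r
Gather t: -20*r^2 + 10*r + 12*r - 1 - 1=-20*r^2 + 22*r - 2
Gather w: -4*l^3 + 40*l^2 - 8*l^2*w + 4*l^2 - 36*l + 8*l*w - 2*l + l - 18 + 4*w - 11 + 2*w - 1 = -4*l^3 + 44*l^2 - 37*l + w*(-8*l^2 + 8*l + 6) - 30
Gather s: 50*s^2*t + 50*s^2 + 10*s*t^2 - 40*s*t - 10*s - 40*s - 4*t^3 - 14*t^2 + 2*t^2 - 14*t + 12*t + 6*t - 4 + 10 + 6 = s^2*(50*t + 50) + s*(10*t^2 - 40*t - 50) - 4*t^3 - 12*t^2 + 4*t + 12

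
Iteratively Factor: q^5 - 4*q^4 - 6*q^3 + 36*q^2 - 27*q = (q)*(q^4 - 4*q^3 - 6*q^2 + 36*q - 27) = q*(q + 3)*(q^3 - 7*q^2 + 15*q - 9) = q*(q - 1)*(q + 3)*(q^2 - 6*q + 9) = q*(q - 3)*(q - 1)*(q + 3)*(q - 3)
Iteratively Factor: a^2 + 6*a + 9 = (a + 3)*(a + 3)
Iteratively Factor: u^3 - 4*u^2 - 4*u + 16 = (u - 4)*(u^2 - 4) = (u - 4)*(u - 2)*(u + 2)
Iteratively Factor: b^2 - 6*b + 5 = (b - 1)*(b - 5)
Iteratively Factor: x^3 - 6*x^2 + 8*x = (x)*(x^2 - 6*x + 8) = x*(x - 2)*(x - 4)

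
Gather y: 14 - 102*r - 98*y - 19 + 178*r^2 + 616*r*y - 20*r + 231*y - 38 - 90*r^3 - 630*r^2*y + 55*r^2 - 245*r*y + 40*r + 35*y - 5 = -90*r^3 + 233*r^2 - 82*r + y*(-630*r^2 + 371*r + 168) - 48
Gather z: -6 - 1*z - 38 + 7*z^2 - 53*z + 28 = 7*z^2 - 54*z - 16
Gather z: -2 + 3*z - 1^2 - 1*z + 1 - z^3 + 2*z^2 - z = -z^3 + 2*z^2 + z - 2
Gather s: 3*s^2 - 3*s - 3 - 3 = 3*s^2 - 3*s - 6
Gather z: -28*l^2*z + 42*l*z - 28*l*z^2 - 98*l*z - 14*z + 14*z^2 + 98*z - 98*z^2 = z^2*(-28*l - 84) + z*(-28*l^2 - 56*l + 84)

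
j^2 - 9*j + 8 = (j - 8)*(j - 1)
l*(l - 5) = l^2 - 5*l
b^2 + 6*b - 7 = (b - 1)*(b + 7)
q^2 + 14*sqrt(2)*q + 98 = (q + 7*sqrt(2))^2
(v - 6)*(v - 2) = v^2 - 8*v + 12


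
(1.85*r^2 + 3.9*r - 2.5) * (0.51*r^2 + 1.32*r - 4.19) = 0.9435*r^4 + 4.431*r^3 - 3.8785*r^2 - 19.641*r + 10.475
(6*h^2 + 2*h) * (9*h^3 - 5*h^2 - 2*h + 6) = 54*h^5 - 12*h^4 - 22*h^3 + 32*h^2 + 12*h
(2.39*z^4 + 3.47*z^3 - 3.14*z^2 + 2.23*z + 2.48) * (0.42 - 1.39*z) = -3.3221*z^5 - 3.8195*z^4 + 5.822*z^3 - 4.4185*z^2 - 2.5106*z + 1.0416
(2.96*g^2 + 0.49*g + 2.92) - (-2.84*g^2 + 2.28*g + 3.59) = 5.8*g^2 - 1.79*g - 0.67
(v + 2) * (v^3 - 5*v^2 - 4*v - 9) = v^4 - 3*v^3 - 14*v^2 - 17*v - 18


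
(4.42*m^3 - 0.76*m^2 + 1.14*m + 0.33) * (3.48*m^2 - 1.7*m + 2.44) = 15.3816*m^5 - 10.1588*m^4 + 16.044*m^3 - 2.644*m^2 + 2.2206*m + 0.8052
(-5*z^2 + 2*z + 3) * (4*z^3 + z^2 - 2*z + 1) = -20*z^5 + 3*z^4 + 24*z^3 - 6*z^2 - 4*z + 3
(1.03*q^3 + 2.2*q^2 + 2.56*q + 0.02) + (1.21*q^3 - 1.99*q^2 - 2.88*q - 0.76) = 2.24*q^3 + 0.21*q^2 - 0.32*q - 0.74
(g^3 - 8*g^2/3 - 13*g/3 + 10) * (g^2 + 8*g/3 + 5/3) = g^5 - 88*g^3/9 - 6*g^2 + 175*g/9 + 50/3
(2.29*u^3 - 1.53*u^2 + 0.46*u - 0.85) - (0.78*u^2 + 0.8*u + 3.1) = 2.29*u^3 - 2.31*u^2 - 0.34*u - 3.95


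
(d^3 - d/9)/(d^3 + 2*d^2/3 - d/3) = (d + 1/3)/(d + 1)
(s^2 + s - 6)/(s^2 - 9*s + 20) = (s^2 + s - 6)/(s^2 - 9*s + 20)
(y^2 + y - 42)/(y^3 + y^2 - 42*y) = 1/y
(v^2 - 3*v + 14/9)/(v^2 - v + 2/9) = (3*v - 7)/(3*v - 1)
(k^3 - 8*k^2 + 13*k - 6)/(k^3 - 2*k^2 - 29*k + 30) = (k - 1)/(k + 5)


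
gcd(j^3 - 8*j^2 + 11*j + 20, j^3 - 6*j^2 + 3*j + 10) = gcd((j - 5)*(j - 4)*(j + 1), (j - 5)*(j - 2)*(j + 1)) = j^2 - 4*j - 5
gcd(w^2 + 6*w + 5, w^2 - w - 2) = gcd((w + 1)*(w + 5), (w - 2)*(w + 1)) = w + 1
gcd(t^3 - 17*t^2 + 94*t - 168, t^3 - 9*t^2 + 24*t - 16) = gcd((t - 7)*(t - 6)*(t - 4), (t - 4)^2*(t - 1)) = t - 4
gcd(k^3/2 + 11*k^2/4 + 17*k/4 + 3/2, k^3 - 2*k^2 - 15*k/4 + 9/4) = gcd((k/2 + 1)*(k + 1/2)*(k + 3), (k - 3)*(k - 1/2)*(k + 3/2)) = 1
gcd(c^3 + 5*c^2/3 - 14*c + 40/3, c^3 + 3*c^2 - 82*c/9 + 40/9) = c^2 + 11*c/3 - 20/3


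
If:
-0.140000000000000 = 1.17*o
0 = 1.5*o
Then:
No Solution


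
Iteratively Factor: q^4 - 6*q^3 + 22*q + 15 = (q + 1)*(q^3 - 7*q^2 + 7*q + 15) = (q - 5)*(q + 1)*(q^2 - 2*q - 3) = (q - 5)*(q - 3)*(q + 1)*(q + 1)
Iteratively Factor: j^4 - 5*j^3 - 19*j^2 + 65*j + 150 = (j + 3)*(j^3 - 8*j^2 + 5*j + 50) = (j + 2)*(j + 3)*(j^2 - 10*j + 25) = (j - 5)*(j + 2)*(j + 3)*(j - 5)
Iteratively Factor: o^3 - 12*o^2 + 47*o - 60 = (o - 3)*(o^2 - 9*o + 20) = (o - 4)*(o - 3)*(o - 5)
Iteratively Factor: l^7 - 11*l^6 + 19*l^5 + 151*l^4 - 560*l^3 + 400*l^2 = (l - 5)*(l^6 - 6*l^5 - 11*l^4 + 96*l^3 - 80*l^2) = (l - 5)*(l + 4)*(l^5 - 10*l^4 + 29*l^3 - 20*l^2) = (l - 5)*(l - 4)*(l + 4)*(l^4 - 6*l^3 + 5*l^2) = (l - 5)*(l - 4)*(l - 1)*(l + 4)*(l^3 - 5*l^2) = (l - 5)^2*(l - 4)*(l - 1)*(l + 4)*(l^2) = l*(l - 5)^2*(l - 4)*(l - 1)*(l + 4)*(l)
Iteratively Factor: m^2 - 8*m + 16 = (m - 4)*(m - 4)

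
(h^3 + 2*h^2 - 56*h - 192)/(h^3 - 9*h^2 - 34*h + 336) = (h + 4)/(h - 7)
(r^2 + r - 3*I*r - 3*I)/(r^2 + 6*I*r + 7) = (r^2 + r - 3*I*r - 3*I)/(r^2 + 6*I*r + 7)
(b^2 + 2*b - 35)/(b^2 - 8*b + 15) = (b + 7)/(b - 3)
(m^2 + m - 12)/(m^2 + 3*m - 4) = (m - 3)/(m - 1)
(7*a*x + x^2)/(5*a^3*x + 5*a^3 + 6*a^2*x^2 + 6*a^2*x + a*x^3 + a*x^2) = x*(7*a + x)/(a*(5*a^2*x + 5*a^2 + 6*a*x^2 + 6*a*x + x^3 + x^2))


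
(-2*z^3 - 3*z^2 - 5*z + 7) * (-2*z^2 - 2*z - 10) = 4*z^5 + 10*z^4 + 36*z^3 + 26*z^2 + 36*z - 70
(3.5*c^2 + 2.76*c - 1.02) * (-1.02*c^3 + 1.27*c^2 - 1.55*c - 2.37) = -3.57*c^5 + 1.6298*c^4 - 0.8794*c^3 - 13.8684*c^2 - 4.9602*c + 2.4174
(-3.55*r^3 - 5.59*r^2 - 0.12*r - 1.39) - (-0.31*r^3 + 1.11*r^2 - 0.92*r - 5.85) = -3.24*r^3 - 6.7*r^2 + 0.8*r + 4.46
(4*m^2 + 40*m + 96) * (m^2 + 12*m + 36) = 4*m^4 + 88*m^3 + 720*m^2 + 2592*m + 3456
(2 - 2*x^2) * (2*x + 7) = -4*x^3 - 14*x^2 + 4*x + 14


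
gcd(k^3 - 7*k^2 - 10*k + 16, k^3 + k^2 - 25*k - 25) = 1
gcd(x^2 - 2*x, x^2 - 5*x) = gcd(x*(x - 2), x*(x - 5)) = x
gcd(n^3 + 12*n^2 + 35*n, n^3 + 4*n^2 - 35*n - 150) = n + 5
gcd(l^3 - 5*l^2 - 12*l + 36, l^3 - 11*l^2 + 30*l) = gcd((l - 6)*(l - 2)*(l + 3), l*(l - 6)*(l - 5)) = l - 6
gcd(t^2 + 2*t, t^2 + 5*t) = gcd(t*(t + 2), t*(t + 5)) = t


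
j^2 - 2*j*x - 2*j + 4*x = (j - 2)*(j - 2*x)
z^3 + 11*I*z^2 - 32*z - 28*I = (z + 2*I)^2*(z + 7*I)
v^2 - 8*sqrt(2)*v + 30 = (v - 5*sqrt(2))*(v - 3*sqrt(2))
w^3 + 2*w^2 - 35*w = w*(w - 5)*(w + 7)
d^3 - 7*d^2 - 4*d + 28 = (d - 7)*(d - 2)*(d + 2)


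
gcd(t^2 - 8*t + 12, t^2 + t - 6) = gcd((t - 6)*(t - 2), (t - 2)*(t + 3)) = t - 2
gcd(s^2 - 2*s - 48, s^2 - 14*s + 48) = s - 8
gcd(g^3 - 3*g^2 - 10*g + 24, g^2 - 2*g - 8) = g - 4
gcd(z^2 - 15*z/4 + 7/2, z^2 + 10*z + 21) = 1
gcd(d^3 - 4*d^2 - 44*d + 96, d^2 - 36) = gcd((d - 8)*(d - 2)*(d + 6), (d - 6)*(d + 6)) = d + 6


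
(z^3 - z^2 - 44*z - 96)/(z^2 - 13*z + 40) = (z^2 + 7*z + 12)/(z - 5)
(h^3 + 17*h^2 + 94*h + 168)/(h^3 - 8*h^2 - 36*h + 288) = (h^2 + 11*h + 28)/(h^2 - 14*h + 48)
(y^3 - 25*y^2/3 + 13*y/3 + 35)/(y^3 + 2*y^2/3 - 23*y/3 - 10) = (y - 7)/(y + 2)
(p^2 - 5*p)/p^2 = (p - 5)/p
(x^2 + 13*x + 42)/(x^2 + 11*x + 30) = (x + 7)/(x + 5)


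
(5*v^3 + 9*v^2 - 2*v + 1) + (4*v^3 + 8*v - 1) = 9*v^3 + 9*v^2 + 6*v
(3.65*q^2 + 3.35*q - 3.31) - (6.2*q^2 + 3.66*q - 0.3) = -2.55*q^2 - 0.31*q - 3.01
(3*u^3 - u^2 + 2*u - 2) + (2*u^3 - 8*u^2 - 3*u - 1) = 5*u^3 - 9*u^2 - u - 3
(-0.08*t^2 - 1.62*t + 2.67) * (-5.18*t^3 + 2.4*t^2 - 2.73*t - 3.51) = 0.4144*t^5 + 8.1996*t^4 - 17.5002*t^3 + 11.1114*t^2 - 1.6029*t - 9.3717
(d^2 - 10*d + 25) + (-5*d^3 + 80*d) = -5*d^3 + d^2 + 70*d + 25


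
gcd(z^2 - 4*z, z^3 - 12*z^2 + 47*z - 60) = z - 4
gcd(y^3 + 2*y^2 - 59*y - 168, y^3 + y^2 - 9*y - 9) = y + 3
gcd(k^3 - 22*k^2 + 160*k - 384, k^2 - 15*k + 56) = k - 8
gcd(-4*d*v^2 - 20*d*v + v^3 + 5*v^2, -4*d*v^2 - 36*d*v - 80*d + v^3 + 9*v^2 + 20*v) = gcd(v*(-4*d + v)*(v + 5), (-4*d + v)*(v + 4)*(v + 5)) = -4*d*v - 20*d + v^2 + 5*v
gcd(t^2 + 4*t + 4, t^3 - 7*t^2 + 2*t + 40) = t + 2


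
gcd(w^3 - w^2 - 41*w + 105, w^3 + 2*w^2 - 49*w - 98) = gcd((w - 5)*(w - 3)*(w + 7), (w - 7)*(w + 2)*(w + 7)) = w + 7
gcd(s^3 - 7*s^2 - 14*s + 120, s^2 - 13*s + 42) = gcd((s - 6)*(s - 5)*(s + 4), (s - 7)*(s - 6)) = s - 6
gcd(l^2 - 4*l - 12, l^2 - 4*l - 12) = l^2 - 4*l - 12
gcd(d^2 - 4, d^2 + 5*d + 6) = d + 2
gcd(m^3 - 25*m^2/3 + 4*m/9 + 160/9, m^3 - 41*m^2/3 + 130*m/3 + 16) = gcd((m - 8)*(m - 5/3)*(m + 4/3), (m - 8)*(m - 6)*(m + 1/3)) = m - 8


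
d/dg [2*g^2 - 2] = 4*g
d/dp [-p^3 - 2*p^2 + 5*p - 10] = -3*p^2 - 4*p + 5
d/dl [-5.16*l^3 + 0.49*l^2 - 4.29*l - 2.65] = -15.48*l^2 + 0.98*l - 4.29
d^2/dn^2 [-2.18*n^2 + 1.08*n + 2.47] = -4.36000000000000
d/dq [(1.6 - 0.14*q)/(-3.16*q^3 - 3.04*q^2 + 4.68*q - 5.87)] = (-0.8848*q^3 + 14.7424*q^2 + 9.728*q - 6.6662)/(9.9856*q^6 + 19.2128*q^5 - 20.336*q^4 + 8.64400000000001*q^3 + 57.592*q^2 - 54.9432*q + 34.4569)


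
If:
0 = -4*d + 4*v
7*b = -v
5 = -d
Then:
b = 5/7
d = -5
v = -5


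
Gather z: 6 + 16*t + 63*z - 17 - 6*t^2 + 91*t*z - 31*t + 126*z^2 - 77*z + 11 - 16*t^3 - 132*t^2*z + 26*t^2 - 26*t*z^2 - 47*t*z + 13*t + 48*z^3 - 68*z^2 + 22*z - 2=-16*t^3 + 20*t^2 - 2*t + 48*z^3 + z^2*(58 - 26*t) + z*(-132*t^2 + 44*t + 8) - 2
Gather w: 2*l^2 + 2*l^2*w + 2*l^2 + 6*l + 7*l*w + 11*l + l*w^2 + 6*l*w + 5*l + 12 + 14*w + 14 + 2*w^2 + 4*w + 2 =4*l^2 + 22*l + w^2*(l + 2) + w*(2*l^2 + 13*l + 18) + 28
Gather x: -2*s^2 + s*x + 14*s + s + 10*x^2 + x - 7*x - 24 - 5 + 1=-2*s^2 + 15*s + 10*x^2 + x*(s - 6) - 28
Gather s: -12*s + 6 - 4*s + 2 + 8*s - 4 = 4 - 8*s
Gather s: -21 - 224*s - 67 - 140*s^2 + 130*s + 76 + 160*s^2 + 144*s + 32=20*s^2 + 50*s + 20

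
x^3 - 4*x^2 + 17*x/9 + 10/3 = (x - 3)*(x - 5/3)*(x + 2/3)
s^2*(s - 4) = s^3 - 4*s^2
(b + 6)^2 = b^2 + 12*b + 36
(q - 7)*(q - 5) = q^2 - 12*q + 35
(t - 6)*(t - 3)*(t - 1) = t^3 - 10*t^2 + 27*t - 18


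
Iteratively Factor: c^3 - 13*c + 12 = (c + 4)*(c^2 - 4*c + 3) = (c - 1)*(c + 4)*(c - 3)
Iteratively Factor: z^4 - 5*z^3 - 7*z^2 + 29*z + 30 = (z - 5)*(z^3 - 7*z - 6) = (z - 5)*(z + 1)*(z^2 - z - 6) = (z - 5)*(z - 3)*(z + 1)*(z + 2)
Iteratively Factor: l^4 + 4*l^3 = (l + 4)*(l^3) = l*(l + 4)*(l^2) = l^2*(l + 4)*(l)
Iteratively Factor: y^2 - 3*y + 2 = (y - 1)*(y - 2)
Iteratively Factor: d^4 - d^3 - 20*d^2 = (d - 5)*(d^3 + 4*d^2) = d*(d - 5)*(d^2 + 4*d) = d*(d - 5)*(d + 4)*(d)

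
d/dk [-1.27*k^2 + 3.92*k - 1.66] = 3.92 - 2.54*k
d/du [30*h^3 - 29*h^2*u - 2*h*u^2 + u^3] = -29*h^2 - 4*h*u + 3*u^2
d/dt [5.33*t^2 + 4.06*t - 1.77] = 10.66*t + 4.06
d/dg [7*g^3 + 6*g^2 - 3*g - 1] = 21*g^2 + 12*g - 3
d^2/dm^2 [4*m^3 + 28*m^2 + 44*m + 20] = 24*m + 56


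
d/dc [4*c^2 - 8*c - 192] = 8*c - 8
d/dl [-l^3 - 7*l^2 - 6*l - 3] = -3*l^2 - 14*l - 6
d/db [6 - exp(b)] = -exp(b)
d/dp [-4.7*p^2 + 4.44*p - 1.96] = 4.44 - 9.4*p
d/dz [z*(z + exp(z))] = z*(exp(z) + 1) + z + exp(z)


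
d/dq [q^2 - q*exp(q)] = -q*exp(q) + 2*q - exp(q)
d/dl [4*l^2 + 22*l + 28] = 8*l + 22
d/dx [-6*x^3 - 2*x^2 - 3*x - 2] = -18*x^2 - 4*x - 3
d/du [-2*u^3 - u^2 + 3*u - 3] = -6*u^2 - 2*u + 3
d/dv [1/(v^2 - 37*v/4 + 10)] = 4*(37 - 8*v)/(4*v^2 - 37*v + 40)^2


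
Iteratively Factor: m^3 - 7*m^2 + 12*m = (m)*(m^2 - 7*m + 12) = m*(m - 3)*(m - 4)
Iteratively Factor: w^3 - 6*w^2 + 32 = (w - 4)*(w^2 - 2*w - 8) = (w - 4)^2*(w + 2)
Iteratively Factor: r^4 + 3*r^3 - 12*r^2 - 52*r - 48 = (r + 2)*(r^3 + r^2 - 14*r - 24) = (r + 2)*(r + 3)*(r^2 - 2*r - 8) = (r + 2)^2*(r + 3)*(r - 4)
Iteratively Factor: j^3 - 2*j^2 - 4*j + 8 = (j - 2)*(j^2 - 4) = (j - 2)*(j + 2)*(j - 2)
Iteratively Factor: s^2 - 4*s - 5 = (s + 1)*(s - 5)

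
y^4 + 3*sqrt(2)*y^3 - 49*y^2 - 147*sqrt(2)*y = y*(y - 7)*(y + 7)*(y + 3*sqrt(2))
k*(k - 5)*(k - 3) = k^3 - 8*k^2 + 15*k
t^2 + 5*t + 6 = (t + 2)*(t + 3)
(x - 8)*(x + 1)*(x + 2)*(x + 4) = x^4 - x^3 - 42*x^2 - 104*x - 64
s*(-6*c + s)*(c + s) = -6*c^2*s - 5*c*s^2 + s^3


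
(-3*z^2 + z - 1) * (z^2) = -3*z^4 + z^3 - z^2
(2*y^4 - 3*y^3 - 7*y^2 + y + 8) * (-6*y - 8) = -12*y^5 + 2*y^4 + 66*y^3 + 50*y^2 - 56*y - 64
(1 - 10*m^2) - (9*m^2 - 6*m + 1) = -19*m^2 + 6*m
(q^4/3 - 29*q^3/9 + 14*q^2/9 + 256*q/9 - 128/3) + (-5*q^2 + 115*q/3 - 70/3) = q^4/3 - 29*q^3/9 - 31*q^2/9 + 601*q/9 - 66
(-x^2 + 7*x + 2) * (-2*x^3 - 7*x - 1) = 2*x^5 - 14*x^4 + 3*x^3 - 48*x^2 - 21*x - 2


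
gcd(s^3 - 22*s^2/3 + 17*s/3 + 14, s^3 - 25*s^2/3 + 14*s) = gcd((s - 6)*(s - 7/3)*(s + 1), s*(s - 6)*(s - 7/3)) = s^2 - 25*s/3 + 14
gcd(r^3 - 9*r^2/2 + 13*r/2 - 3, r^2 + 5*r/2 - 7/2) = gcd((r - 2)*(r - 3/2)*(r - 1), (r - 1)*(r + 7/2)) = r - 1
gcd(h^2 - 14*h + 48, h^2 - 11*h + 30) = h - 6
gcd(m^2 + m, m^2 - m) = m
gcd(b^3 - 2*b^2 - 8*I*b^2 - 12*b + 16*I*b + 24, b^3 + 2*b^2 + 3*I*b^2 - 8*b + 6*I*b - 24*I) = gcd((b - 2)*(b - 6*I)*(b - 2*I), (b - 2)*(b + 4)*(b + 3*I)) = b - 2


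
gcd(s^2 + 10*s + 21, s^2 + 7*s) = s + 7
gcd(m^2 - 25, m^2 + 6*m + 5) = m + 5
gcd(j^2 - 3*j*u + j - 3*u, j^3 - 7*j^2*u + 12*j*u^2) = -j + 3*u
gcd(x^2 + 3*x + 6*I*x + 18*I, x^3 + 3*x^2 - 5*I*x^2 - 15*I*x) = x + 3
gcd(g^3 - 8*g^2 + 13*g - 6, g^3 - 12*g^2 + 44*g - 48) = g - 6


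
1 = 1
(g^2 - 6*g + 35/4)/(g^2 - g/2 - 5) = (g - 7/2)/(g + 2)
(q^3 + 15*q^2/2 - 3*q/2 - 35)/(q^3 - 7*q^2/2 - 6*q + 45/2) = (q^2 + 5*q - 14)/(q^2 - 6*q + 9)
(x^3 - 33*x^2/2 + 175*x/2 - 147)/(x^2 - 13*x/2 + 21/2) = (x^2 - 13*x + 42)/(x - 3)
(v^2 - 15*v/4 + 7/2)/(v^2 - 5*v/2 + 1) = (4*v - 7)/(2*(2*v - 1))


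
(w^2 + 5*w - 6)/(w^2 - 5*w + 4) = (w + 6)/(w - 4)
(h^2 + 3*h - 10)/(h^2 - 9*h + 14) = (h + 5)/(h - 7)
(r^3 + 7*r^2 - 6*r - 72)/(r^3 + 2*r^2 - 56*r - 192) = (r - 3)/(r - 8)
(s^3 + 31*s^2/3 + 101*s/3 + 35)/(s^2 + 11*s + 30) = (s^2 + 16*s/3 + 7)/(s + 6)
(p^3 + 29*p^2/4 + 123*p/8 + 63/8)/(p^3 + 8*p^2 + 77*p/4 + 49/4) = (4*p^2 + 15*p + 9)/(2*(2*p^2 + 9*p + 7))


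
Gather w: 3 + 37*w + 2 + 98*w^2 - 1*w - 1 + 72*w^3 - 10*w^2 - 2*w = 72*w^3 + 88*w^2 + 34*w + 4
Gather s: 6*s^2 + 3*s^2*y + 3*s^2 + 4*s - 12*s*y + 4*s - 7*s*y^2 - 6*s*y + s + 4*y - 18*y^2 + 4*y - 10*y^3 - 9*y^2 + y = s^2*(3*y + 9) + s*(-7*y^2 - 18*y + 9) - 10*y^3 - 27*y^2 + 9*y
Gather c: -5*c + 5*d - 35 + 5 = -5*c + 5*d - 30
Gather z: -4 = -4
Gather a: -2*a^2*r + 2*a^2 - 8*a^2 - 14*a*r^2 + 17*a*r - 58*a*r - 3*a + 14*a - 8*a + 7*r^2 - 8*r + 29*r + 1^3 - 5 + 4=a^2*(-2*r - 6) + a*(-14*r^2 - 41*r + 3) + 7*r^2 + 21*r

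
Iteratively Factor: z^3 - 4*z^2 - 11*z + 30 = (z + 3)*(z^2 - 7*z + 10) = (z - 5)*(z + 3)*(z - 2)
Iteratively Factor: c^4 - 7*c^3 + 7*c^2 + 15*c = (c - 5)*(c^3 - 2*c^2 - 3*c) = (c - 5)*(c - 3)*(c^2 + c) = c*(c - 5)*(c - 3)*(c + 1)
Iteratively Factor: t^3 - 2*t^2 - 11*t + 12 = (t + 3)*(t^2 - 5*t + 4) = (t - 4)*(t + 3)*(t - 1)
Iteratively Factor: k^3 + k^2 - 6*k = (k)*(k^2 + k - 6) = k*(k + 3)*(k - 2)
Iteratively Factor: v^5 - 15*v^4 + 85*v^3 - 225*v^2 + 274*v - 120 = (v - 5)*(v^4 - 10*v^3 + 35*v^2 - 50*v + 24) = (v - 5)*(v - 1)*(v^3 - 9*v^2 + 26*v - 24) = (v - 5)*(v - 2)*(v - 1)*(v^2 - 7*v + 12) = (v - 5)*(v - 3)*(v - 2)*(v - 1)*(v - 4)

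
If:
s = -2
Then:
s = -2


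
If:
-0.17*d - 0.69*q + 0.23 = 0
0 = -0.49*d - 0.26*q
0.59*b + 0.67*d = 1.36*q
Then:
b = 1.11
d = -0.20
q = 0.38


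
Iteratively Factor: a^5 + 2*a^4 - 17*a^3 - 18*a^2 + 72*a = (a + 4)*(a^4 - 2*a^3 - 9*a^2 + 18*a) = a*(a + 4)*(a^3 - 2*a^2 - 9*a + 18) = a*(a + 3)*(a + 4)*(a^2 - 5*a + 6) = a*(a - 2)*(a + 3)*(a + 4)*(a - 3)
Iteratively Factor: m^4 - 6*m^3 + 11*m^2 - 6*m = (m - 3)*(m^3 - 3*m^2 + 2*m) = (m - 3)*(m - 1)*(m^2 - 2*m) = m*(m - 3)*(m - 1)*(m - 2)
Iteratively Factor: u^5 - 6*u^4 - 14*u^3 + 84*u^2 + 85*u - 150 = (u - 1)*(u^4 - 5*u^3 - 19*u^2 + 65*u + 150) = (u - 5)*(u - 1)*(u^3 - 19*u - 30) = (u - 5)*(u - 1)*(u + 2)*(u^2 - 2*u - 15) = (u - 5)*(u - 1)*(u + 2)*(u + 3)*(u - 5)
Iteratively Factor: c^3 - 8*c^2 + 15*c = (c)*(c^2 - 8*c + 15) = c*(c - 5)*(c - 3)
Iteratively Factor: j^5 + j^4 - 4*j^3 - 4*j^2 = (j)*(j^4 + j^3 - 4*j^2 - 4*j) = j^2*(j^3 + j^2 - 4*j - 4) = j^2*(j - 2)*(j^2 + 3*j + 2) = j^2*(j - 2)*(j + 1)*(j + 2)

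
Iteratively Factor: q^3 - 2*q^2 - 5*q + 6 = (q - 1)*(q^2 - q - 6) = (q - 1)*(q + 2)*(q - 3)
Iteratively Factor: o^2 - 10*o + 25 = (o - 5)*(o - 5)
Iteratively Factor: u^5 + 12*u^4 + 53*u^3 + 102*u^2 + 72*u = (u + 4)*(u^4 + 8*u^3 + 21*u^2 + 18*u) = (u + 2)*(u + 4)*(u^3 + 6*u^2 + 9*u) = u*(u + 2)*(u + 4)*(u^2 + 6*u + 9) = u*(u + 2)*(u + 3)*(u + 4)*(u + 3)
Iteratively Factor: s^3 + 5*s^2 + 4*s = (s + 4)*(s^2 + s) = s*(s + 4)*(s + 1)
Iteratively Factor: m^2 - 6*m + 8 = (m - 2)*(m - 4)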